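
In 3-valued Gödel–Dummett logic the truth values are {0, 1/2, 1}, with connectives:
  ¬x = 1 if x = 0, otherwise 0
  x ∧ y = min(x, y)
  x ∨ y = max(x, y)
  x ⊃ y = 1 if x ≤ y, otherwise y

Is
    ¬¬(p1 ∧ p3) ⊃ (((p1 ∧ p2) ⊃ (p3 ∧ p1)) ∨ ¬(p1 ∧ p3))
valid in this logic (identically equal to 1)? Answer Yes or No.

Counterexample: take p1 = 1, p2 = 1, p3 = 1/2.
p1 ∧ p3 = 1 ∧ 1/2 = 1/2
¬(p1 ∧ p3) = ¬1/2 = 0
¬¬(p1 ∧ p3) = ¬0 = 1
p1 ∧ p2 = 1 ∧ 1 = 1
p3 ∧ p1 = 1/2 ∧ 1 = 1/2
(p1 ∧ p2) ⊃ (p3 ∧ p1) = 1 ⊃ 1/2 = 1/2
((p1 ∧ p2) ⊃ (p3 ∧ p1)) ∨ ¬(p1 ∧ p3) = 1/2 ∨ 0 = 1/2
¬¬(p1 ∧ p3) ⊃ (((p1 ∧ p2) ⊃ (p3 ∧ p1)) ∨ ¬(p1 ∧ p3)) = 1 ⊃ 1/2 = 1/2
This gives 1/2 ≠ 1.

No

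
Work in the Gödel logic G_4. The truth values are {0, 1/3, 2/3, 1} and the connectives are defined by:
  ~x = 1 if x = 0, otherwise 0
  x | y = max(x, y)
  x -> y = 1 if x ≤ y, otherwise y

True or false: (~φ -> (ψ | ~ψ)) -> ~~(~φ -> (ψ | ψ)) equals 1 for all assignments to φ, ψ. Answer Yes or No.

No

Counterexample: take φ = 0, ψ = 0.
~φ = ~0 = 1
~ψ = ~0 = 1
ψ | ~ψ = 0 | 1 = 1
~φ -> (ψ | ~ψ) = 1 -> 1 = 1
~φ = ~0 = 1
ψ | ψ = 0 | 0 = 0
~φ -> (ψ | ψ) = 1 -> 0 = 0
~(~φ -> (ψ | ψ)) = ~0 = 1
~~(~φ -> (ψ | ψ)) = ~1 = 0
(~φ -> (ψ | ~ψ)) -> ~~(~φ -> (ψ | ψ)) = 1 -> 0 = 0
This gives 0 ≠ 1.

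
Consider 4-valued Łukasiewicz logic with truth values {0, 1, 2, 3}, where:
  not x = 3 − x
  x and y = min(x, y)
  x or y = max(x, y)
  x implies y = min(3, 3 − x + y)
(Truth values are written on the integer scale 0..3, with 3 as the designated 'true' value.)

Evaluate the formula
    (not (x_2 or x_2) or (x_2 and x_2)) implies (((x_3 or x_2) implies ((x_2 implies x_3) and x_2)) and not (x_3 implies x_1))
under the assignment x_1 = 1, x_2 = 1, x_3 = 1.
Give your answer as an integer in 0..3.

1

x_2 or x_2 = 1 or 1 = 1
not (x_2 or x_2) = not 1 = 2
x_2 and x_2 = 1 and 1 = 1
not (x_2 or x_2) or (x_2 and x_2) = 2 or 1 = 2
x_3 or x_2 = 1 or 1 = 1
x_2 implies x_3 = 1 implies 1 = 3
(x_2 implies x_3) and x_2 = 3 and 1 = 1
(x_3 or x_2) implies ((x_2 implies x_3) and x_2) = 1 implies 1 = 3
x_3 implies x_1 = 1 implies 1 = 3
not (x_3 implies x_1) = not 3 = 0
((x_3 or x_2) implies ((x_2 implies x_3) and x_2)) and not (x_3 implies x_1) = 3 and 0 = 0
(not (x_2 or x_2) or (x_2 and x_2)) implies (((x_3 or x_2) implies ((x_2 implies x_3) and x_2)) and not (x_3 implies x_1)) = 2 implies 0 = 1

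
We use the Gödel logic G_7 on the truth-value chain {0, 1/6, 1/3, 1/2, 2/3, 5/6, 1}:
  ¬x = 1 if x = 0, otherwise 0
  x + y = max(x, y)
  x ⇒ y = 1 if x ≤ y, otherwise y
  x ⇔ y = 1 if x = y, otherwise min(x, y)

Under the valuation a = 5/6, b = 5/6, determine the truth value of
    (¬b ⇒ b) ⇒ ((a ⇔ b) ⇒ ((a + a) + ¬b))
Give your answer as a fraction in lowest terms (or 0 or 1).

¬b = ¬5/6 = 0
¬b ⇒ b = 0 ⇒ 5/6 = 1
a ⇔ b = 5/6 ⇔ 5/6 = 1
a + a = 5/6 + 5/6 = 5/6
¬b = ¬5/6 = 0
(a + a) + ¬b = 5/6 + 0 = 5/6
(a ⇔ b) ⇒ ((a + a) + ¬b) = 1 ⇒ 5/6 = 5/6
(¬b ⇒ b) ⇒ ((a ⇔ b) ⇒ ((a + a) + ¬b)) = 1 ⇒ 5/6 = 5/6

5/6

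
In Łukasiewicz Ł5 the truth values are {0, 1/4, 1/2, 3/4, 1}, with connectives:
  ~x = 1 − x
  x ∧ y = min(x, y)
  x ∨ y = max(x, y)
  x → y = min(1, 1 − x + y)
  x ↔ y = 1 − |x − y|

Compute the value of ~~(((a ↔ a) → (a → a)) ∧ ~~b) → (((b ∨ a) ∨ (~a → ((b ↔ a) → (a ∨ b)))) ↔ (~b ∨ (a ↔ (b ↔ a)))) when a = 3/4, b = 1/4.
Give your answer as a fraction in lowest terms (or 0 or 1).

a ↔ a = 3/4 ↔ 3/4 = 1
a → a = 3/4 → 3/4 = 1
(a ↔ a) → (a → a) = 1 → 1 = 1
~b = ~1/4 = 3/4
~~b = ~3/4 = 1/4
((a ↔ a) → (a → a)) ∧ ~~b = 1 ∧ 1/4 = 1/4
~(((a ↔ a) → (a → a)) ∧ ~~b) = ~1/4 = 3/4
~~(((a ↔ a) → (a → a)) ∧ ~~b) = ~3/4 = 1/4
b ∨ a = 1/4 ∨ 3/4 = 3/4
~a = ~3/4 = 1/4
b ↔ a = 1/4 ↔ 3/4 = 1/2
a ∨ b = 3/4 ∨ 1/4 = 3/4
(b ↔ a) → (a ∨ b) = 1/2 → 3/4 = 1
~a → ((b ↔ a) → (a ∨ b)) = 1/4 → 1 = 1
(b ∨ a) ∨ (~a → ((b ↔ a) → (a ∨ b))) = 3/4 ∨ 1 = 1
~b = ~1/4 = 3/4
b ↔ a = 1/4 ↔ 3/4 = 1/2
a ↔ (b ↔ a) = 3/4 ↔ 1/2 = 3/4
~b ∨ (a ↔ (b ↔ a)) = 3/4 ∨ 3/4 = 3/4
((b ∨ a) ∨ (~a → ((b ↔ a) → (a ∨ b)))) ↔ (~b ∨ (a ↔ (b ↔ a))) = 1 ↔ 3/4 = 3/4
~~(((a ↔ a) → (a → a)) ∧ ~~b) → (((b ∨ a) ∨ (~a → ((b ↔ a) → (a ∨ b)))) ↔ (~b ∨ (a ↔ (b ↔ a)))) = 1/4 → 3/4 = 1

1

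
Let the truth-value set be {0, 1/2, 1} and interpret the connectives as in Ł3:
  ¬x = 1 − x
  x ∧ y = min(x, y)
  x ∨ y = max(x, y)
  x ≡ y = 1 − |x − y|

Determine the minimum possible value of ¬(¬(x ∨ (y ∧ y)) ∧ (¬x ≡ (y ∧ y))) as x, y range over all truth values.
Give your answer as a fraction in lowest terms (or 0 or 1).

1/2

Take x = 0, y = 1/2:
y ∧ y = 1/2 ∧ 1/2 = 1/2
x ∨ (y ∧ y) = 0 ∨ 1/2 = 1/2
¬(x ∨ (y ∧ y)) = ¬1/2 = 1/2
¬x = ¬0 = 1
y ∧ y = 1/2 ∧ 1/2 = 1/2
¬x ≡ (y ∧ y) = 1 ≡ 1/2 = 1/2
¬(x ∨ (y ∧ y)) ∧ (¬x ≡ (y ∧ y)) = 1/2 ∧ 1/2 = 1/2
¬(¬(x ∨ (y ∧ y)) ∧ (¬x ≡ (y ∧ y))) = ¬1/2 = 1/2
No assignment yields a value below 1/2, so this is the minimum.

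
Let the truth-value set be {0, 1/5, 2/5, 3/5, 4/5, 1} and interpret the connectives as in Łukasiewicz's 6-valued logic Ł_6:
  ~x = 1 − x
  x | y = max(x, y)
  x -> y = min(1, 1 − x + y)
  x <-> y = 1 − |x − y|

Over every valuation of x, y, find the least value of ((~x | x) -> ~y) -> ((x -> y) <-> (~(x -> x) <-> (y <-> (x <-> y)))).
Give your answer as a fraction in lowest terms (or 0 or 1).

Take x = 1/5, y = 3/5:
~x = ~1/5 = 4/5
~x | x = 4/5 | 1/5 = 4/5
~y = ~3/5 = 2/5
(~x | x) -> ~y = 4/5 -> 2/5 = 3/5
x -> y = 1/5 -> 3/5 = 1
x -> x = 1/5 -> 1/5 = 1
~(x -> x) = ~1 = 0
x <-> y = 1/5 <-> 3/5 = 3/5
y <-> (x <-> y) = 3/5 <-> 3/5 = 1
~(x -> x) <-> (y <-> (x <-> y)) = 0 <-> 1 = 0
(x -> y) <-> (~(x -> x) <-> (y <-> (x <-> y))) = 1 <-> 0 = 0
((~x | x) -> ~y) -> ((x -> y) <-> (~(x -> x) <-> (y <-> (x <-> y)))) = 3/5 -> 0 = 2/5
No assignment yields a value below 2/5, so this is the minimum.

2/5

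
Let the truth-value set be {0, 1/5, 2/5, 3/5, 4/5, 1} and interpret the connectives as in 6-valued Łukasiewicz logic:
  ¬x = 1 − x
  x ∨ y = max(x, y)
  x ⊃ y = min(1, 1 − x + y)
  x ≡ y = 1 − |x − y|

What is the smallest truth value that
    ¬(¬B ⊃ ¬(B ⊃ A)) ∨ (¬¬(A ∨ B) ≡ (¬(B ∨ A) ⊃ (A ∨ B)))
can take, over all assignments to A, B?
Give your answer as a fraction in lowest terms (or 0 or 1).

3/5

Take A = 0, B = 2/5:
¬B = ¬2/5 = 3/5
B ⊃ A = 2/5 ⊃ 0 = 3/5
¬(B ⊃ A) = ¬3/5 = 2/5
¬B ⊃ ¬(B ⊃ A) = 3/5 ⊃ 2/5 = 4/5
¬(¬B ⊃ ¬(B ⊃ A)) = ¬4/5 = 1/5
A ∨ B = 0 ∨ 2/5 = 2/5
¬(A ∨ B) = ¬2/5 = 3/5
¬¬(A ∨ B) = ¬3/5 = 2/5
B ∨ A = 2/5 ∨ 0 = 2/5
¬(B ∨ A) = ¬2/5 = 3/5
A ∨ B = 0 ∨ 2/5 = 2/5
¬(B ∨ A) ⊃ (A ∨ B) = 3/5 ⊃ 2/5 = 4/5
¬¬(A ∨ B) ≡ (¬(B ∨ A) ⊃ (A ∨ B)) = 2/5 ≡ 4/5 = 3/5
¬(¬B ⊃ ¬(B ⊃ A)) ∨ (¬¬(A ∨ B) ≡ (¬(B ∨ A) ⊃ (A ∨ B))) = 1/5 ∨ 3/5 = 3/5
No assignment yields a value below 3/5, so this is the minimum.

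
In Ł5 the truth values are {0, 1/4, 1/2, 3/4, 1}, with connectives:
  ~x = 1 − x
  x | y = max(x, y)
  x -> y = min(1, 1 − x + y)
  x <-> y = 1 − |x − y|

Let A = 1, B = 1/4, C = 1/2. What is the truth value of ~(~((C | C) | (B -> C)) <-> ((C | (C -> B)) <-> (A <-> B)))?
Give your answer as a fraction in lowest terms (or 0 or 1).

1/2

C | C = 1/2 | 1/2 = 1/2
B -> C = 1/4 -> 1/2 = 1
(C | C) | (B -> C) = 1/2 | 1 = 1
~((C | C) | (B -> C)) = ~1 = 0
C -> B = 1/2 -> 1/4 = 3/4
C | (C -> B) = 1/2 | 3/4 = 3/4
A <-> B = 1 <-> 1/4 = 1/4
(C | (C -> B)) <-> (A <-> B) = 3/4 <-> 1/4 = 1/2
~((C | C) | (B -> C)) <-> ((C | (C -> B)) <-> (A <-> B)) = 0 <-> 1/2 = 1/2
~(~((C | C) | (B -> C)) <-> ((C | (C -> B)) <-> (A <-> B))) = ~1/2 = 1/2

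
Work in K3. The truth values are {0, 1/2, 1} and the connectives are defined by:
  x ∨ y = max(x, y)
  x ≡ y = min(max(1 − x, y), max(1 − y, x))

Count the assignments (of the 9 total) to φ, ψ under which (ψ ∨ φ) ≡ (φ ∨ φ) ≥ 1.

φ = 0, ψ = 0 ↦ 1  ≥
φ = 0, ψ = 1/2 ↦ 1/2  <
φ = 0, ψ = 1 ↦ 0  <
φ = 1/2, ψ = 0 ↦ 1/2  <
φ = 1/2, ψ = 1/2 ↦ 1/2  <
φ = 1/2, ψ = 1 ↦ 1/2  <
φ = 1, ψ = 0 ↦ 1  ≥
φ = 1, ψ = 1/2 ↦ 1  ≥
φ = 1, ψ = 1 ↦ 1  ≥
So 4 of the 9 assignments meet the threshold.

4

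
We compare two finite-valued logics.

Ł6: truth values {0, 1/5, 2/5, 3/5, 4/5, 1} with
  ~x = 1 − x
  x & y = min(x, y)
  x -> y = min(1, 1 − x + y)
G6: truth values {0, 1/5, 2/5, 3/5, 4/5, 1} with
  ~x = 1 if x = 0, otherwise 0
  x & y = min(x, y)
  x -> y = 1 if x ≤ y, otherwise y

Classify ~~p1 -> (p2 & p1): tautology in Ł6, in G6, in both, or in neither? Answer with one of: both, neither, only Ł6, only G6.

In Ł6: at p1 = 1/5, p2 = 0 the value is 4/5 — not a tautology.
In G6: at p1 = 1/5, p2 = 0 the value is 0 — not a tautology.

neither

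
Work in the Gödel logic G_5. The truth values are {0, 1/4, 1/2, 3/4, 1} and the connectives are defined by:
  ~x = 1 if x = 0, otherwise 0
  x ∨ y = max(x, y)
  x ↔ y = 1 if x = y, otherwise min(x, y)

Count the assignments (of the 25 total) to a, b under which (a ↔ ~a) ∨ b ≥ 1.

value 1: 5 assignments (counts)
value 3/4: 5 assignments
value 1/2: 5 assignments
value 1/4: 5 assignments
value 0: 5 assignments
So 5 of the 25 assignments meet the threshold.

5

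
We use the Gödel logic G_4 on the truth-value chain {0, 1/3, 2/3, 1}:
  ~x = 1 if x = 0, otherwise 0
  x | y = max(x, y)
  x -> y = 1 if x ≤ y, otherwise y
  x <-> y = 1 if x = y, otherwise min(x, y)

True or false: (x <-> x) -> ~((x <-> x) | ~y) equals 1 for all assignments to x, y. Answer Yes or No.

No

Counterexample: take x = 0, y = 0.
x <-> x = 0 <-> 0 = 1
~y = ~0 = 1
(x <-> x) | ~y = 1 | 1 = 1
~((x <-> x) | ~y) = ~1 = 0
(x <-> x) -> ~((x <-> x) | ~y) = 1 -> 0 = 0
This gives 0 ≠ 1.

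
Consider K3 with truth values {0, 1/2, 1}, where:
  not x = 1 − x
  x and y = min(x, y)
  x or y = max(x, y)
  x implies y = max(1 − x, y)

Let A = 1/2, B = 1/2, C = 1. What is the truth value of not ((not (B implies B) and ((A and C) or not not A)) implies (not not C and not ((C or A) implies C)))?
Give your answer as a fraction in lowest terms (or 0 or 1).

B implies B = 1/2 implies 1/2 = 1/2
not (B implies B) = not 1/2 = 1/2
A and C = 1/2 and 1 = 1/2
not A = not 1/2 = 1/2
not not A = not 1/2 = 1/2
(A and C) or not not A = 1/2 or 1/2 = 1/2
not (B implies B) and ((A and C) or not not A) = 1/2 and 1/2 = 1/2
not C = not 1 = 0
not not C = not 0 = 1
C or A = 1 or 1/2 = 1
(C or A) implies C = 1 implies 1 = 1
not ((C or A) implies C) = not 1 = 0
not not C and not ((C or A) implies C) = 1 and 0 = 0
(not (B implies B) and ((A and C) or not not A)) implies (not not C and not ((C or A) implies C)) = 1/2 implies 0 = 1/2
not ((not (B implies B) and ((A and C) or not not A)) implies (not not C and not ((C or A) implies C))) = not 1/2 = 1/2

1/2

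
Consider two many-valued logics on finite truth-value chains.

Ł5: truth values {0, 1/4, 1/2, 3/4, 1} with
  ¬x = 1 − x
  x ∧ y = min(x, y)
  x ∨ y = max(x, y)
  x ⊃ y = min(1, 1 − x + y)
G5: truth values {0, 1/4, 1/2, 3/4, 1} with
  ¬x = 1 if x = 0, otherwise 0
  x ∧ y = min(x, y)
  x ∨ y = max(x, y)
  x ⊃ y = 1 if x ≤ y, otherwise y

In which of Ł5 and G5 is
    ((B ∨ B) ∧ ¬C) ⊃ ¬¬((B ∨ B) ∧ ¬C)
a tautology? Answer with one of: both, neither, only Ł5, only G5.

both

In Ł5: every assignment gives 1 — tautology.
In G5: every assignment gives 1 — tautology.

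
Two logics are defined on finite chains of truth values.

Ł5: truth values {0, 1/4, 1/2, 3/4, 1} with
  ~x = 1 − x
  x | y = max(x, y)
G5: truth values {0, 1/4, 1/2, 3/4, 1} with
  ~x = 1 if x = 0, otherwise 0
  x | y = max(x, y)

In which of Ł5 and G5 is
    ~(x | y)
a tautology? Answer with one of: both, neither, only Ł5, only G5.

neither

In Ł5: at x = 0, y = 1/4 the value is 3/4 — not a tautology.
In G5: at x = 0, y = 1/4 the value is 0 — not a tautology.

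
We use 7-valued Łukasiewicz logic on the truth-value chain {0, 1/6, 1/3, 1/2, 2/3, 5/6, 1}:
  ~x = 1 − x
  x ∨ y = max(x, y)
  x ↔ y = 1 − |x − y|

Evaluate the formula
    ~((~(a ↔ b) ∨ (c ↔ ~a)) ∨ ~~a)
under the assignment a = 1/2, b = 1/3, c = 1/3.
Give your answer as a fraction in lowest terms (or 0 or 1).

1/6

a ↔ b = 1/2 ↔ 1/3 = 5/6
~(a ↔ b) = ~5/6 = 1/6
~a = ~1/2 = 1/2
c ↔ ~a = 1/3 ↔ 1/2 = 5/6
~(a ↔ b) ∨ (c ↔ ~a) = 1/6 ∨ 5/6 = 5/6
~a = ~1/2 = 1/2
~~a = ~1/2 = 1/2
(~(a ↔ b) ∨ (c ↔ ~a)) ∨ ~~a = 5/6 ∨ 1/2 = 5/6
~((~(a ↔ b) ∨ (c ↔ ~a)) ∨ ~~a) = ~5/6 = 1/6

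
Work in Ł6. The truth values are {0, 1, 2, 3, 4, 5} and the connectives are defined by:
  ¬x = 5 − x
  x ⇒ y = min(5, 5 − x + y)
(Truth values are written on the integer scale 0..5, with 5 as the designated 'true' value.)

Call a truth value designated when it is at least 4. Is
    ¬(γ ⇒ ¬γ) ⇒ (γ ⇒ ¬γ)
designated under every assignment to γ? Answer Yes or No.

No

Counterexample: take γ = 5.
¬γ = ¬5 = 0
γ ⇒ ¬γ = 5 ⇒ 0 = 0
¬(γ ⇒ ¬γ) = ¬0 = 5
¬(γ ⇒ ¬γ) ⇒ (γ ⇒ ¬γ) = 5 ⇒ 0 = 0
This gives 0, which is below 4.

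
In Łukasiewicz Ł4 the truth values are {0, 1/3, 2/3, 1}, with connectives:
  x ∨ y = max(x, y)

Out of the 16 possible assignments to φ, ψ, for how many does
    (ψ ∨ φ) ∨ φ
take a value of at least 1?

7

φ = 0, ψ = 0 ↦ 0  <
φ = 0, ψ = 1/3 ↦ 1/3  <
φ = 0, ψ = 2/3 ↦ 2/3  <
φ = 0, ψ = 1 ↦ 1  ≥
φ = 1/3, ψ = 0 ↦ 1/3  <
φ = 1/3, ψ = 1/3 ↦ 1/3  <
φ = 1/3, ψ = 2/3 ↦ 2/3  <
φ = 1/3, ψ = 1 ↦ 1  ≥
φ = 2/3, ψ = 0 ↦ 2/3  <
φ = 2/3, ψ = 1/3 ↦ 2/3  <
φ = 2/3, ψ = 2/3 ↦ 2/3  <
φ = 2/3, ψ = 1 ↦ 1  ≥
φ = 1, ψ = 0 ↦ 1  ≥
φ = 1, ψ = 1/3 ↦ 1  ≥
φ = 1, ψ = 2/3 ↦ 1  ≥
φ = 1, ψ = 1 ↦ 1  ≥
So 7 of the 16 assignments meet the threshold.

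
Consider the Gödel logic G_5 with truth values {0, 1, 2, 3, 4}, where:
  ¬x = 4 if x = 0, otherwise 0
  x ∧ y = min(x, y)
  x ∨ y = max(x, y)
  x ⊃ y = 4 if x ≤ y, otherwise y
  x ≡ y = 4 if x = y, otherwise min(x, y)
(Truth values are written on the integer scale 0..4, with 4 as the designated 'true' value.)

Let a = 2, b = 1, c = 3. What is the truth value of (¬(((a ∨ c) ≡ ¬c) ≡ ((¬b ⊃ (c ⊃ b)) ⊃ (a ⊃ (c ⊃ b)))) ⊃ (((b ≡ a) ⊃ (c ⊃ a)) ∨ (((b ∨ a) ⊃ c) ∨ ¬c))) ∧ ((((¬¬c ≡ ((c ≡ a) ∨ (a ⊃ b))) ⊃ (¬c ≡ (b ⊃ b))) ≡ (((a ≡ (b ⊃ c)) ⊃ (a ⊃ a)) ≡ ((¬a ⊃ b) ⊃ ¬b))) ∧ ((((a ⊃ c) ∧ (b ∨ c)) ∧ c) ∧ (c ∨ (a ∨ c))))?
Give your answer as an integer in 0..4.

a ∨ c = 2 ∨ 3 = 3
¬c = ¬3 = 0
(a ∨ c) ≡ ¬c = 3 ≡ 0 = 0
¬b = ¬1 = 0
c ⊃ b = 3 ⊃ 1 = 1
¬b ⊃ (c ⊃ b) = 0 ⊃ 1 = 4
c ⊃ b = 3 ⊃ 1 = 1
a ⊃ (c ⊃ b) = 2 ⊃ 1 = 1
(¬b ⊃ (c ⊃ b)) ⊃ (a ⊃ (c ⊃ b)) = 4 ⊃ 1 = 1
((a ∨ c) ≡ ¬c) ≡ ((¬b ⊃ (c ⊃ b)) ⊃ (a ⊃ (c ⊃ b))) = 0 ≡ 1 = 0
¬(((a ∨ c) ≡ ¬c) ≡ ((¬b ⊃ (c ⊃ b)) ⊃ (a ⊃ (c ⊃ b)))) = ¬0 = 4
b ≡ a = 1 ≡ 2 = 1
c ⊃ a = 3 ⊃ 2 = 2
(b ≡ a) ⊃ (c ⊃ a) = 1 ⊃ 2 = 4
b ∨ a = 1 ∨ 2 = 2
(b ∨ a) ⊃ c = 2 ⊃ 3 = 4
¬c = ¬3 = 0
((b ∨ a) ⊃ c) ∨ ¬c = 4 ∨ 0 = 4
((b ≡ a) ⊃ (c ⊃ a)) ∨ (((b ∨ a) ⊃ c) ∨ ¬c) = 4 ∨ 4 = 4
¬(((a ∨ c) ≡ ¬c) ≡ ((¬b ⊃ (c ⊃ b)) ⊃ (a ⊃ (c ⊃ b)))) ⊃ (((b ≡ a) ⊃ (c ⊃ a)) ∨ (((b ∨ a) ⊃ c) ∨ ¬c)) = 4 ⊃ 4 = 4
¬c = ¬3 = 0
¬¬c = ¬0 = 4
c ≡ a = 3 ≡ 2 = 2
a ⊃ b = 2 ⊃ 1 = 1
(c ≡ a) ∨ (a ⊃ b) = 2 ∨ 1 = 2
¬¬c ≡ ((c ≡ a) ∨ (a ⊃ b)) = 4 ≡ 2 = 2
¬c = ¬3 = 0
b ⊃ b = 1 ⊃ 1 = 4
¬c ≡ (b ⊃ b) = 0 ≡ 4 = 0
(¬¬c ≡ ((c ≡ a) ∨ (a ⊃ b))) ⊃ (¬c ≡ (b ⊃ b)) = 2 ⊃ 0 = 0
b ⊃ c = 1 ⊃ 3 = 4
a ≡ (b ⊃ c) = 2 ≡ 4 = 2
a ⊃ a = 2 ⊃ 2 = 4
(a ≡ (b ⊃ c)) ⊃ (a ⊃ a) = 2 ⊃ 4 = 4
¬a = ¬2 = 0
¬a ⊃ b = 0 ⊃ 1 = 4
¬b = ¬1 = 0
(¬a ⊃ b) ⊃ ¬b = 4 ⊃ 0 = 0
((a ≡ (b ⊃ c)) ⊃ (a ⊃ a)) ≡ ((¬a ⊃ b) ⊃ ¬b) = 4 ≡ 0 = 0
((¬¬c ≡ ((c ≡ a) ∨ (a ⊃ b))) ⊃ (¬c ≡ (b ⊃ b))) ≡ (((a ≡ (b ⊃ c)) ⊃ (a ⊃ a)) ≡ ((¬a ⊃ b) ⊃ ¬b)) = 0 ≡ 0 = 4
a ⊃ c = 2 ⊃ 3 = 4
b ∨ c = 1 ∨ 3 = 3
(a ⊃ c) ∧ (b ∨ c) = 4 ∧ 3 = 3
((a ⊃ c) ∧ (b ∨ c)) ∧ c = 3 ∧ 3 = 3
a ∨ c = 2 ∨ 3 = 3
c ∨ (a ∨ c) = 3 ∨ 3 = 3
(((a ⊃ c) ∧ (b ∨ c)) ∧ c) ∧ (c ∨ (a ∨ c)) = 3 ∧ 3 = 3
(((¬¬c ≡ ((c ≡ a) ∨ (a ⊃ b))) ⊃ (¬c ≡ (b ⊃ b))) ≡ (((a ≡ (b ⊃ c)) ⊃ (a ⊃ a)) ≡ ((¬a ⊃ b) ⊃ ¬b))) ∧ ((((a ⊃ c) ∧ (b ∨ c)) ∧ c) ∧ (c ∨ (a ∨ c))) = 4 ∧ 3 = 3
(¬(((a ∨ c) ≡ ¬c) ≡ ((¬b ⊃ (c ⊃ b)) ⊃ (a ⊃ (c ⊃ b)))) ⊃ (((b ≡ a) ⊃ (c ⊃ a)) ∨ (((b ∨ a) ⊃ c) ∨ ¬c))) ∧ ((((¬¬c ≡ ((c ≡ a) ∨ (a ⊃ b))) ⊃ (¬c ≡ (b ⊃ b))) ≡ (((a ≡ (b ⊃ c)) ⊃ (a ⊃ a)) ≡ ((¬a ⊃ b) ⊃ ¬b))) ∧ ((((a ⊃ c) ∧ (b ∨ c)) ∧ c) ∧ (c ∨ (a ∨ c)))) = 4 ∧ 3 = 3

3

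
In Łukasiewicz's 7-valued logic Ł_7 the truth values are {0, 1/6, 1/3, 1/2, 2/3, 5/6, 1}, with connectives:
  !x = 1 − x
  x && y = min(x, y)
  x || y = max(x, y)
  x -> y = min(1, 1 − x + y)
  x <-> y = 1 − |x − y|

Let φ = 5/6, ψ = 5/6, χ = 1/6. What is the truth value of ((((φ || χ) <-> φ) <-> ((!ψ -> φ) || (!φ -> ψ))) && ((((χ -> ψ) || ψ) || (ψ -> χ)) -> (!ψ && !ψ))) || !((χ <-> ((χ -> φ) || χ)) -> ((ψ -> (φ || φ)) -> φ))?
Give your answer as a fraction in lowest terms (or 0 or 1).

1/6

φ || χ = 5/6 || 1/6 = 5/6
(φ || χ) <-> φ = 5/6 <-> 5/6 = 1
!ψ = !5/6 = 1/6
!ψ -> φ = 1/6 -> 5/6 = 1
!φ = !5/6 = 1/6
!φ -> ψ = 1/6 -> 5/6 = 1
(!ψ -> φ) || (!φ -> ψ) = 1 || 1 = 1
((φ || χ) <-> φ) <-> ((!ψ -> φ) || (!φ -> ψ)) = 1 <-> 1 = 1
χ -> ψ = 1/6 -> 5/6 = 1
(χ -> ψ) || ψ = 1 || 5/6 = 1
ψ -> χ = 5/6 -> 1/6 = 1/3
((χ -> ψ) || ψ) || (ψ -> χ) = 1 || 1/3 = 1
!ψ = !5/6 = 1/6
!ψ = !5/6 = 1/6
!ψ && !ψ = 1/6 && 1/6 = 1/6
(((χ -> ψ) || ψ) || (ψ -> χ)) -> (!ψ && !ψ) = 1 -> 1/6 = 1/6
(((φ || χ) <-> φ) <-> ((!ψ -> φ) || (!φ -> ψ))) && ((((χ -> ψ) || ψ) || (ψ -> χ)) -> (!ψ && !ψ)) = 1 && 1/6 = 1/6
χ -> φ = 1/6 -> 5/6 = 1
(χ -> φ) || χ = 1 || 1/6 = 1
χ <-> ((χ -> φ) || χ) = 1/6 <-> 1 = 1/6
φ || φ = 5/6 || 5/6 = 5/6
ψ -> (φ || φ) = 5/6 -> 5/6 = 1
(ψ -> (φ || φ)) -> φ = 1 -> 5/6 = 5/6
(χ <-> ((χ -> φ) || χ)) -> ((ψ -> (φ || φ)) -> φ) = 1/6 -> 5/6 = 1
!((χ <-> ((χ -> φ) || χ)) -> ((ψ -> (φ || φ)) -> φ)) = !1 = 0
((((φ || χ) <-> φ) <-> ((!ψ -> φ) || (!φ -> ψ))) && ((((χ -> ψ) || ψ) || (ψ -> χ)) -> (!ψ && !ψ))) || !((χ <-> ((χ -> φ) || χ)) -> ((ψ -> (φ || φ)) -> φ)) = 1/6 || 0 = 1/6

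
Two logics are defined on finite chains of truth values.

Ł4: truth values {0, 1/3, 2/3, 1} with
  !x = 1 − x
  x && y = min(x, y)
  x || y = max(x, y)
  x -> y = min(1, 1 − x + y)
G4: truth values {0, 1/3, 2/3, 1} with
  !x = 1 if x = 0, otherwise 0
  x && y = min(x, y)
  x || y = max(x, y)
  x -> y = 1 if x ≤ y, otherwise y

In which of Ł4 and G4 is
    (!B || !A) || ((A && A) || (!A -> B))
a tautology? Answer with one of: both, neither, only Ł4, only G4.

In Ł4: at A = 1/3, B = 1/3 the value is 2/3 — not a tautology.
In G4: every assignment gives 1 — tautology.

only G4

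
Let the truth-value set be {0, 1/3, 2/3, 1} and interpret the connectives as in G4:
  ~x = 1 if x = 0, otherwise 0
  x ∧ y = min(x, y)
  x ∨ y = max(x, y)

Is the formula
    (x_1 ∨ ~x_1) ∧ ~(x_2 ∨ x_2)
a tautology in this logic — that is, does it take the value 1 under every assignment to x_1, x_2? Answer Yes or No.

Counterexample: take x_1 = 0, x_2 = 1/3.
~x_1 = ~0 = 1
x_1 ∨ ~x_1 = 0 ∨ 1 = 1
x_2 ∨ x_2 = 1/3 ∨ 1/3 = 1/3
~(x_2 ∨ x_2) = ~1/3 = 0
(x_1 ∨ ~x_1) ∧ ~(x_2 ∨ x_2) = 1 ∧ 0 = 0
This gives 0 ≠ 1.

No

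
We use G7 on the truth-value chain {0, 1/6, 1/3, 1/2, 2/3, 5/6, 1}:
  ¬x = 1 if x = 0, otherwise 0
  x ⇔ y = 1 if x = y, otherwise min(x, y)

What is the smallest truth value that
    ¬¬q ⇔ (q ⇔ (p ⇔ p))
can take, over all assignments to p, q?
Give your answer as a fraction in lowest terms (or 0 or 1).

Take p = 0, q = 1/6:
¬q = ¬1/6 = 0
¬¬q = ¬0 = 1
p ⇔ p = 0 ⇔ 0 = 1
q ⇔ (p ⇔ p) = 1/6 ⇔ 1 = 1/6
¬¬q ⇔ (q ⇔ (p ⇔ p)) = 1 ⇔ 1/6 = 1/6
No assignment yields a value below 1/6, so this is the minimum.

1/6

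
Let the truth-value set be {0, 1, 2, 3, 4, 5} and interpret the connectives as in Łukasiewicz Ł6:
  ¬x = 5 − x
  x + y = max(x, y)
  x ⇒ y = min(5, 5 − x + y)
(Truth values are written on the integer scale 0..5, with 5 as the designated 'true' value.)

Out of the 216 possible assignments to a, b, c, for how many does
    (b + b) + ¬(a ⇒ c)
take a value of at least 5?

value 5: 41 assignments (counts)
value 4: 43 assignments
value 3: 42 assignments
value 2: 38 assignments
value 1: 31 assignments
value 0: 21 assignments
So 41 of the 216 assignments meet the threshold.

41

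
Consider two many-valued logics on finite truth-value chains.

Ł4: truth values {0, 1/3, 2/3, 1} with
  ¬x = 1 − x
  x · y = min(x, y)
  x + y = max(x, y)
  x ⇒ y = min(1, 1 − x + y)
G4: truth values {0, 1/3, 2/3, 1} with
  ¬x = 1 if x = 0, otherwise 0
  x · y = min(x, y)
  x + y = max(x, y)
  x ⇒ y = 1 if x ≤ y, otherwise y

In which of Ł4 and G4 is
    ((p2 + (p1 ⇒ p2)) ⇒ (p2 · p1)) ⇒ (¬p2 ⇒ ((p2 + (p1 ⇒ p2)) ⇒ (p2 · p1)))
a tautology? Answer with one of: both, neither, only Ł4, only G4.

In Ł4: every assignment gives 1 — tautology.
In G4: every assignment gives 1 — tautology.

both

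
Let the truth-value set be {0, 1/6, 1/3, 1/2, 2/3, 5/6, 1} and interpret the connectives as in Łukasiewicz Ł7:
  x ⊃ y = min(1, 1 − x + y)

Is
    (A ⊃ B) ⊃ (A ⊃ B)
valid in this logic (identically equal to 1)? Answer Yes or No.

At A = 1/3, B = 1, for instance:
A ⊃ B = 1/3 ⊃ 1 = 1
(A ⊃ B) ⊃ (A ⊃ B) = 1 ⊃ 1 = 1
and checking the remaining 48 assignments likewise gives ≥ 1 in every case.

Yes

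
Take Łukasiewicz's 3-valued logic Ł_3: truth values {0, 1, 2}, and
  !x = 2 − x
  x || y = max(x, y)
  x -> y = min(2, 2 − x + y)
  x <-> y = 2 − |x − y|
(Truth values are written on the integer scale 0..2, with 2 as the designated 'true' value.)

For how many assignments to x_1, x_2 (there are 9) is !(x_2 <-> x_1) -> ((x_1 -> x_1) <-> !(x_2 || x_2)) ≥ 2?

7

x_1 = 0, x_2 = 0 ↦ 2  ≥
x_1 = 0, x_2 = 1 ↦ 2  ≥
x_1 = 0, x_2 = 2 ↦ 0  <
x_1 = 1, x_2 = 0 ↦ 2  ≥
x_1 = 1, x_2 = 1 ↦ 2  ≥
x_1 = 1, x_2 = 2 ↦ 1  <
x_1 = 2, x_2 = 0 ↦ 2  ≥
x_1 = 2, x_2 = 1 ↦ 2  ≥
x_1 = 2, x_2 = 2 ↦ 2  ≥
So 7 of the 9 assignments meet the threshold.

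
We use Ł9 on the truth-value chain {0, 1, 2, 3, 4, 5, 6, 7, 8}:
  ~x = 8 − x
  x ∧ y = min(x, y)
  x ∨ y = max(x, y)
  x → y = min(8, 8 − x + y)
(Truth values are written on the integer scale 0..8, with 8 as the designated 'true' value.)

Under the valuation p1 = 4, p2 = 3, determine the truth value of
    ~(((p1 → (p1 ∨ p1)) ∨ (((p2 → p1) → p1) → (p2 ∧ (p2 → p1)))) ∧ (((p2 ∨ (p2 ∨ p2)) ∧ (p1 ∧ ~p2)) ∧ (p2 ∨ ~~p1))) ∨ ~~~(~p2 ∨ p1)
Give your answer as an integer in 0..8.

5

p1 ∨ p1 = 4 ∨ 4 = 4
p1 → (p1 ∨ p1) = 4 → 4 = 8
p2 → p1 = 3 → 4 = 8
(p2 → p1) → p1 = 8 → 4 = 4
p2 → p1 = 3 → 4 = 8
p2 ∧ (p2 → p1) = 3 ∧ 8 = 3
((p2 → p1) → p1) → (p2 ∧ (p2 → p1)) = 4 → 3 = 7
(p1 → (p1 ∨ p1)) ∨ (((p2 → p1) → p1) → (p2 ∧ (p2 → p1))) = 8 ∨ 7 = 8
p2 ∨ p2 = 3 ∨ 3 = 3
p2 ∨ (p2 ∨ p2) = 3 ∨ 3 = 3
~p2 = ~3 = 5
p1 ∧ ~p2 = 4 ∧ 5 = 4
(p2 ∨ (p2 ∨ p2)) ∧ (p1 ∧ ~p2) = 3 ∧ 4 = 3
~p1 = ~4 = 4
~~p1 = ~4 = 4
p2 ∨ ~~p1 = 3 ∨ 4 = 4
((p2 ∨ (p2 ∨ p2)) ∧ (p1 ∧ ~p2)) ∧ (p2 ∨ ~~p1) = 3 ∧ 4 = 3
((p1 → (p1 ∨ p1)) ∨ (((p2 → p1) → p1) → (p2 ∧ (p2 → p1)))) ∧ (((p2 ∨ (p2 ∨ p2)) ∧ (p1 ∧ ~p2)) ∧ (p2 ∨ ~~p1)) = 8 ∧ 3 = 3
~(((p1 → (p1 ∨ p1)) ∨ (((p2 → p1) → p1) → (p2 ∧ (p2 → p1)))) ∧ (((p2 ∨ (p2 ∨ p2)) ∧ (p1 ∧ ~p2)) ∧ (p2 ∨ ~~p1))) = ~3 = 5
~p2 = ~3 = 5
~p2 ∨ p1 = 5 ∨ 4 = 5
~(~p2 ∨ p1) = ~5 = 3
~~(~p2 ∨ p1) = ~3 = 5
~~~(~p2 ∨ p1) = ~5 = 3
~(((p1 → (p1 ∨ p1)) ∨ (((p2 → p1) → p1) → (p2 ∧ (p2 → p1)))) ∧ (((p2 ∨ (p2 ∨ p2)) ∧ (p1 ∧ ~p2)) ∧ (p2 ∨ ~~p1))) ∨ ~~~(~p2 ∨ p1) = 5 ∨ 3 = 5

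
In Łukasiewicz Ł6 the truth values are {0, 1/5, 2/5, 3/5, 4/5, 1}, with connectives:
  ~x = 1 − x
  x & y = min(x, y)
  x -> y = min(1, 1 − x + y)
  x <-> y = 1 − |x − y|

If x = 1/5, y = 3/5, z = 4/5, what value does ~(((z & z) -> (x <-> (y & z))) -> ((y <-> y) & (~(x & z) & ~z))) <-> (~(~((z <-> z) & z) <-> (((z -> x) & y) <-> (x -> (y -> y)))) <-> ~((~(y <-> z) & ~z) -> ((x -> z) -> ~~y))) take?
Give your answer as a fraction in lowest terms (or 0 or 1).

4/5

z & z = 4/5 & 4/5 = 4/5
y & z = 3/5 & 4/5 = 3/5
x <-> (y & z) = 1/5 <-> 3/5 = 3/5
(z & z) -> (x <-> (y & z)) = 4/5 -> 3/5 = 4/5
y <-> y = 3/5 <-> 3/5 = 1
x & z = 1/5 & 4/5 = 1/5
~(x & z) = ~1/5 = 4/5
~z = ~4/5 = 1/5
~(x & z) & ~z = 4/5 & 1/5 = 1/5
(y <-> y) & (~(x & z) & ~z) = 1 & 1/5 = 1/5
((z & z) -> (x <-> (y & z))) -> ((y <-> y) & (~(x & z) & ~z)) = 4/5 -> 1/5 = 2/5
~(((z & z) -> (x <-> (y & z))) -> ((y <-> y) & (~(x & z) & ~z))) = ~2/5 = 3/5
z <-> z = 4/5 <-> 4/5 = 1
(z <-> z) & z = 1 & 4/5 = 4/5
~((z <-> z) & z) = ~4/5 = 1/5
z -> x = 4/5 -> 1/5 = 2/5
(z -> x) & y = 2/5 & 3/5 = 2/5
y -> y = 3/5 -> 3/5 = 1
x -> (y -> y) = 1/5 -> 1 = 1
((z -> x) & y) <-> (x -> (y -> y)) = 2/5 <-> 1 = 2/5
~((z <-> z) & z) <-> (((z -> x) & y) <-> (x -> (y -> y))) = 1/5 <-> 2/5 = 4/5
~(~((z <-> z) & z) <-> (((z -> x) & y) <-> (x -> (y -> y)))) = ~4/5 = 1/5
y <-> z = 3/5 <-> 4/5 = 4/5
~(y <-> z) = ~4/5 = 1/5
~z = ~4/5 = 1/5
~(y <-> z) & ~z = 1/5 & 1/5 = 1/5
x -> z = 1/5 -> 4/5 = 1
~y = ~3/5 = 2/5
~~y = ~2/5 = 3/5
(x -> z) -> ~~y = 1 -> 3/5 = 3/5
(~(y <-> z) & ~z) -> ((x -> z) -> ~~y) = 1/5 -> 3/5 = 1
~((~(y <-> z) & ~z) -> ((x -> z) -> ~~y)) = ~1 = 0
~(~((z <-> z) & z) <-> (((z -> x) & y) <-> (x -> (y -> y)))) <-> ~((~(y <-> z) & ~z) -> ((x -> z) -> ~~y)) = 1/5 <-> 0 = 4/5
~(((z & z) -> (x <-> (y & z))) -> ((y <-> y) & (~(x & z) & ~z))) <-> (~(~((z <-> z) & z) <-> (((z -> x) & y) <-> (x -> (y -> y)))) <-> ~((~(y <-> z) & ~z) -> ((x -> z) -> ~~y))) = 3/5 <-> 4/5 = 4/5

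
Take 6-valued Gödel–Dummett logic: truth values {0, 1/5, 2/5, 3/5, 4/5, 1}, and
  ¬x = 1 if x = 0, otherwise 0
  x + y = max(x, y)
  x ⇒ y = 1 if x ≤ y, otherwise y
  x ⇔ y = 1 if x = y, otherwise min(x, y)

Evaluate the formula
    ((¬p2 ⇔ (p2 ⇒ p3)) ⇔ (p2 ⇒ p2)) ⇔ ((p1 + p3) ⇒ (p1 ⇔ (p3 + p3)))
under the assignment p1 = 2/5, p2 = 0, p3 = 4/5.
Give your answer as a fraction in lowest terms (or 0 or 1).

2/5

¬p2 = ¬0 = 1
p2 ⇒ p3 = 0 ⇒ 4/5 = 1
¬p2 ⇔ (p2 ⇒ p3) = 1 ⇔ 1 = 1
p2 ⇒ p2 = 0 ⇒ 0 = 1
(¬p2 ⇔ (p2 ⇒ p3)) ⇔ (p2 ⇒ p2) = 1 ⇔ 1 = 1
p1 + p3 = 2/5 + 4/5 = 4/5
p3 + p3 = 4/5 + 4/5 = 4/5
p1 ⇔ (p3 + p3) = 2/5 ⇔ 4/5 = 2/5
(p1 + p3) ⇒ (p1 ⇔ (p3 + p3)) = 4/5 ⇒ 2/5 = 2/5
((¬p2 ⇔ (p2 ⇒ p3)) ⇔ (p2 ⇒ p2)) ⇔ ((p1 + p3) ⇒ (p1 ⇔ (p3 + p3))) = 1 ⇔ 2/5 = 2/5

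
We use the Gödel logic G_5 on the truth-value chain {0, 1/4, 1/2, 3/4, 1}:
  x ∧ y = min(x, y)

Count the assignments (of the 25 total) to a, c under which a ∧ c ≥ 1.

value 1: 1 assignment (counts)
value 3/4: 3 assignments
value 1/2: 5 assignments
value 1/4: 7 assignments
value 0: 9 assignments
So 1 of the 25 assignments meets the threshold.

1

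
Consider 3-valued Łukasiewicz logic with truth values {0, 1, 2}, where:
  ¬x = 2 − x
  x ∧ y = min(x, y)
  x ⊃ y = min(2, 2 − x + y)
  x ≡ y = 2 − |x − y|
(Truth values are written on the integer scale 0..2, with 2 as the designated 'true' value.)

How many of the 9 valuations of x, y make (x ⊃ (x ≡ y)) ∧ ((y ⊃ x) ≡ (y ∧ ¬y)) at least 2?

2

x = 0, y = 0 ↦ 0  <
x = 0, y = 1 ↦ 2  ≥
x = 0, y = 2 ↦ 2  ≥
x = 1, y = 0 ↦ 0  <
x = 1, y = 1 ↦ 1  <
x = 1, y = 2 ↦ 1  <
x = 2, y = 0 ↦ 0  <
x = 2, y = 1 ↦ 1  <
x = 2, y = 2 ↦ 0  <
So 2 of the 9 assignments meet the threshold.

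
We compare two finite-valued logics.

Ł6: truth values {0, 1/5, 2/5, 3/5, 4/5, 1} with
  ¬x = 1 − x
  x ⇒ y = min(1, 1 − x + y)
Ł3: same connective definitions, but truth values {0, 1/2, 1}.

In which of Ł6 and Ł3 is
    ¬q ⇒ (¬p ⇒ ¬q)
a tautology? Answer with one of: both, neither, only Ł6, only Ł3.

both

In Ł6: every assignment gives 1 — tautology.
In Ł3: every assignment gives 1 — tautology.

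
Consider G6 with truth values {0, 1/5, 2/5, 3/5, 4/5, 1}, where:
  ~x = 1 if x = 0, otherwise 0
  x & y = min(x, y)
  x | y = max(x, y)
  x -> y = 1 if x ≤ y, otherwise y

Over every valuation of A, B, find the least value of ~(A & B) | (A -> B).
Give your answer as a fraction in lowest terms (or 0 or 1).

Take A = 2/5, B = 1/5:
A & B = 2/5 & 1/5 = 1/5
~(A & B) = ~1/5 = 0
A -> B = 2/5 -> 1/5 = 1/5
~(A & B) | (A -> B) = 0 | 1/5 = 1/5
No assignment yields a value below 1/5, so this is the minimum.

1/5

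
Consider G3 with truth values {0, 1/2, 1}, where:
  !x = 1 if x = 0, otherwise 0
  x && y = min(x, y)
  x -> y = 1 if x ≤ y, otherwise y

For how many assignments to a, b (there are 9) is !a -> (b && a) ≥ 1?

6

a = 0, b = 0 ↦ 0  <
a = 0, b = 1/2 ↦ 0  <
a = 0, b = 1 ↦ 0  <
a = 1/2, b = 0 ↦ 1  ≥
a = 1/2, b = 1/2 ↦ 1  ≥
a = 1/2, b = 1 ↦ 1  ≥
a = 1, b = 0 ↦ 1  ≥
a = 1, b = 1/2 ↦ 1  ≥
a = 1, b = 1 ↦ 1  ≥
So 6 of the 9 assignments meet the threshold.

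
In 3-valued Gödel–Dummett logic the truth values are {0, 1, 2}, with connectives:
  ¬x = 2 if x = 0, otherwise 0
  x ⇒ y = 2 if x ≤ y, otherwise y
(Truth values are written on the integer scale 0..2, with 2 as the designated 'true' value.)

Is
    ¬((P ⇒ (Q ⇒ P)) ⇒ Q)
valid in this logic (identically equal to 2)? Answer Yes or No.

No

Counterexample: take P = 0, Q = 1.
Q ⇒ P = 1 ⇒ 0 = 0
P ⇒ (Q ⇒ P) = 0 ⇒ 0 = 2
(P ⇒ (Q ⇒ P)) ⇒ Q = 2 ⇒ 1 = 1
¬((P ⇒ (Q ⇒ P)) ⇒ Q) = ¬1 = 0
This gives 0 ≠ 2.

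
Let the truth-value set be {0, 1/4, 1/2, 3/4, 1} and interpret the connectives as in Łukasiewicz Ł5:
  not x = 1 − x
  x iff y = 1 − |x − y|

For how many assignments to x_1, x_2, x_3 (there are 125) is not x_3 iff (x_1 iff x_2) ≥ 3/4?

68

value 1: 25 assignments (counts)
value 3/4: 43 assignments (counts)
value 1/2: 31 assignments
value 1/4: 19 assignments
value 0: 7 assignments
So 68 of the 125 assignments meet the threshold.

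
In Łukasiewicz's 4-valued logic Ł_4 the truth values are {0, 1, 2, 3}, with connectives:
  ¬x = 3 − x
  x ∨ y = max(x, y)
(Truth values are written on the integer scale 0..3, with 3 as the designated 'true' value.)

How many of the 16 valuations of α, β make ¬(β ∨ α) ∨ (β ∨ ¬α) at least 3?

7

α = 0, β = 0 ↦ 3  ≥
α = 0, β = 1 ↦ 3  ≥
α = 0, β = 2 ↦ 3  ≥
α = 0, β = 3 ↦ 3  ≥
α = 1, β = 0 ↦ 2  <
α = 1, β = 1 ↦ 2  <
α = 1, β = 2 ↦ 2  <
α = 1, β = 3 ↦ 3  ≥
α = 2, β = 0 ↦ 1  <
α = 2, β = 1 ↦ 1  <
α = 2, β = 2 ↦ 2  <
α = 2, β = 3 ↦ 3  ≥
α = 3, β = 0 ↦ 0  <
α = 3, β = 1 ↦ 1  <
α = 3, β = 2 ↦ 2  <
α = 3, β = 3 ↦ 3  ≥
So 7 of the 16 assignments meet the threshold.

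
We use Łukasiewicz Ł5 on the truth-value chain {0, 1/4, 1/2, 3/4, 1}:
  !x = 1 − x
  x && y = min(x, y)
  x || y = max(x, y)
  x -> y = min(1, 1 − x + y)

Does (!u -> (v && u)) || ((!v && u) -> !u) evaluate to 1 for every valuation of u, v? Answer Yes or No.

Counterexample: take u = 3/4, v = 0.
!u = !3/4 = 1/4
v && u = 0 && 3/4 = 0
!u -> (v && u) = 1/4 -> 0 = 3/4
!v = !0 = 1
!v && u = 1 && 3/4 = 3/4
!u = !3/4 = 1/4
(!v && u) -> !u = 3/4 -> 1/4 = 1/2
(!u -> (v && u)) || ((!v && u) -> !u) = 3/4 || 1/2 = 3/4
This gives 3/4 ≠ 1.

No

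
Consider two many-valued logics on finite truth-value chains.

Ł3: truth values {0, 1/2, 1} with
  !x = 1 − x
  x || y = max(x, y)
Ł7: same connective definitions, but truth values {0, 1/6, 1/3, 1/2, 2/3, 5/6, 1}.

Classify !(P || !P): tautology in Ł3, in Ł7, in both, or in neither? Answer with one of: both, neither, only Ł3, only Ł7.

In Ł3: at P = 0 the value is 0 — not a tautology.
In Ł7: at P = 0 the value is 0 — not a tautology.

neither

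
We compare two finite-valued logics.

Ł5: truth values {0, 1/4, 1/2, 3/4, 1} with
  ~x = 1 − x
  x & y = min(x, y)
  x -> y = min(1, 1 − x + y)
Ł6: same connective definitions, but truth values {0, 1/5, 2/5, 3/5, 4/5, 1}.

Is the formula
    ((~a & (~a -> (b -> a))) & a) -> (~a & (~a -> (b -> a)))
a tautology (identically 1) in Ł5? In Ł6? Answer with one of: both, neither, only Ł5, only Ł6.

both

In Ł5: every assignment gives 1 — tautology.
In Ł6: every assignment gives 1 — tautology.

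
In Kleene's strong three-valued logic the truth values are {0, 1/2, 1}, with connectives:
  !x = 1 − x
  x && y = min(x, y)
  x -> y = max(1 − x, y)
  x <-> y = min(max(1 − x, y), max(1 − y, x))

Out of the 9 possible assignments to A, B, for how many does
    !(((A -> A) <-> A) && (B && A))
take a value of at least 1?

5

A = 0, B = 0 ↦ 1  ≥
A = 0, B = 1/2 ↦ 1  ≥
A = 0, B = 1 ↦ 1  ≥
A = 1/2, B = 0 ↦ 1  ≥
A = 1/2, B = 1/2 ↦ 1/2  <
A = 1/2, B = 1 ↦ 1/2  <
A = 1, B = 0 ↦ 1  ≥
A = 1, B = 1/2 ↦ 1/2  <
A = 1, B = 1 ↦ 0  <
So 5 of the 9 assignments meet the threshold.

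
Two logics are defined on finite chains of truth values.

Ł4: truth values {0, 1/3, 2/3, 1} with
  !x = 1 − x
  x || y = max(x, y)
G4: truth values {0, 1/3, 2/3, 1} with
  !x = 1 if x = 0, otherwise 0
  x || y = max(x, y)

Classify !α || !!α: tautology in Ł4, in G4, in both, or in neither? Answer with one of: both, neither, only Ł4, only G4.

In Ł4: at α = 1/3 the value is 2/3 — not a tautology.
In G4: every assignment gives 1 — tautology.

only G4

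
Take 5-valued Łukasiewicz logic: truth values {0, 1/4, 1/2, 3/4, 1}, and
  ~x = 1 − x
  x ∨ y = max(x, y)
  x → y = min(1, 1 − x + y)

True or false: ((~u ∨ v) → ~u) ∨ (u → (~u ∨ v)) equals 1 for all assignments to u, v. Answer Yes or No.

Counterexample: take u = 3/4, v = 1/2.
~u = ~3/4 = 1/4
~u ∨ v = 1/4 ∨ 1/2 = 1/2
~u = ~3/4 = 1/4
(~u ∨ v) → ~u = 1/2 → 1/4 = 3/4
~u = ~3/4 = 1/4
~u ∨ v = 1/4 ∨ 1/2 = 1/2
u → (~u ∨ v) = 3/4 → 1/2 = 3/4
((~u ∨ v) → ~u) ∨ (u → (~u ∨ v)) = 3/4 ∨ 3/4 = 3/4
This gives 3/4 ≠ 1.

No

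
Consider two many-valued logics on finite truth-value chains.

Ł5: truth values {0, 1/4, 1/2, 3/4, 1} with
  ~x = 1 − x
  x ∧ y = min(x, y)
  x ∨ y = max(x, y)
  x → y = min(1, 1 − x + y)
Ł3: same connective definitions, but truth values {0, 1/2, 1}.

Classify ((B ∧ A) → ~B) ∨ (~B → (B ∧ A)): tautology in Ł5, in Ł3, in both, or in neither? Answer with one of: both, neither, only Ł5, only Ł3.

In Ł5: every assignment gives 1 — tautology.
In Ł3: every assignment gives 1 — tautology.

both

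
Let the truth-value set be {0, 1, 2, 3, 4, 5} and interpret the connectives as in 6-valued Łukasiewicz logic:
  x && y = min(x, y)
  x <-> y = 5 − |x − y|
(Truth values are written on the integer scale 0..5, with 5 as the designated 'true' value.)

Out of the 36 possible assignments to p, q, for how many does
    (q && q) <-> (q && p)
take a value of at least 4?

26

value 5: 21 assignments (counts)
value 4: 5 assignments (counts)
value 3: 4 assignments
value 2: 3 assignments
value 1: 2 assignments
value 0: 1 assignment
So 26 of the 36 assignments meet the threshold.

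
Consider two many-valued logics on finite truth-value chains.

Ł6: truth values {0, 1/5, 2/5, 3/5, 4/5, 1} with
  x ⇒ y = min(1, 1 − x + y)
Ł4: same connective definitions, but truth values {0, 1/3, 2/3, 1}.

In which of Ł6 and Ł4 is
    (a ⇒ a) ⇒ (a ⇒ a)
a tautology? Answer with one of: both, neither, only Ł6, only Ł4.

both

In Ł6: every assignment gives 1 — tautology.
In Ł4: every assignment gives 1 — tautology.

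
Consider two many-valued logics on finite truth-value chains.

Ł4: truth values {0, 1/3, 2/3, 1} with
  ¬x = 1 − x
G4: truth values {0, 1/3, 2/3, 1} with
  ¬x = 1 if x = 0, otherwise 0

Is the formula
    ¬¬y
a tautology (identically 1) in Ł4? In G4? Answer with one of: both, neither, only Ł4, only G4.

In Ł4: at y = 0 the value is 0 — not a tautology.
In G4: at y = 0 the value is 0 — not a tautology.

neither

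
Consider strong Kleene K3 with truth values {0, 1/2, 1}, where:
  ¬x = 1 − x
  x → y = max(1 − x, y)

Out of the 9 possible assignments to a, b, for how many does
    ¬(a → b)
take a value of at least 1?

a = 0, b = 0 ↦ 0  <
a = 0, b = 1/2 ↦ 0  <
a = 0, b = 1 ↦ 0  <
a = 1/2, b = 0 ↦ 1/2  <
a = 1/2, b = 1/2 ↦ 1/2  <
a = 1/2, b = 1 ↦ 0  <
a = 1, b = 0 ↦ 1  ≥
a = 1, b = 1/2 ↦ 1/2  <
a = 1, b = 1 ↦ 0  <
So 1 of the 9 assignments meets the threshold.

1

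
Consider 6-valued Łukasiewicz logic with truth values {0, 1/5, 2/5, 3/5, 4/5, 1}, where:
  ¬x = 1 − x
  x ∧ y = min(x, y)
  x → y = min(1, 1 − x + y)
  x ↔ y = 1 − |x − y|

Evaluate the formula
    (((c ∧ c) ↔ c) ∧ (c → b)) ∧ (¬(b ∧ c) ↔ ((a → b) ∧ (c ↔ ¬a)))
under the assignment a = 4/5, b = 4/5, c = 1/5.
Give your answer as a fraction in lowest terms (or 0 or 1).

c ∧ c = 1/5 ∧ 1/5 = 1/5
(c ∧ c) ↔ c = 1/5 ↔ 1/5 = 1
c → b = 1/5 → 4/5 = 1
((c ∧ c) ↔ c) ∧ (c → b) = 1 ∧ 1 = 1
b ∧ c = 4/5 ∧ 1/5 = 1/5
¬(b ∧ c) = ¬1/5 = 4/5
a → b = 4/5 → 4/5 = 1
¬a = ¬4/5 = 1/5
c ↔ ¬a = 1/5 ↔ 1/5 = 1
(a → b) ∧ (c ↔ ¬a) = 1 ∧ 1 = 1
¬(b ∧ c) ↔ ((a → b) ∧ (c ↔ ¬a)) = 4/5 ↔ 1 = 4/5
(((c ∧ c) ↔ c) ∧ (c → b)) ∧ (¬(b ∧ c) ↔ ((a → b) ∧ (c ↔ ¬a))) = 1 ∧ 4/5 = 4/5

4/5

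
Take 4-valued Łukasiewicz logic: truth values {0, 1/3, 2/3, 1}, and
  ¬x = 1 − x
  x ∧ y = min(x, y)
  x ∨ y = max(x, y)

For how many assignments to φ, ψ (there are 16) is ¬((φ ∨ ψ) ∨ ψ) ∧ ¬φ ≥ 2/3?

φ = 0, ψ = 0 ↦ 1  ≥
φ = 0, ψ = 1/3 ↦ 2/3  ≥
φ = 0, ψ = 2/3 ↦ 1/3  <
φ = 0, ψ = 1 ↦ 0  <
φ = 1/3, ψ = 0 ↦ 2/3  ≥
φ = 1/3, ψ = 1/3 ↦ 2/3  ≥
φ = 1/3, ψ = 2/3 ↦ 1/3  <
φ = 1/3, ψ = 1 ↦ 0  <
φ = 2/3, ψ = 0 ↦ 1/3  <
φ = 2/3, ψ = 1/3 ↦ 1/3  <
φ = 2/3, ψ = 2/3 ↦ 1/3  <
φ = 2/3, ψ = 1 ↦ 0  <
φ = 1, ψ = 0 ↦ 0  <
φ = 1, ψ = 1/3 ↦ 0  <
φ = 1, ψ = 2/3 ↦ 0  <
φ = 1, ψ = 1 ↦ 0  <
So 4 of the 16 assignments meet the threshold.

4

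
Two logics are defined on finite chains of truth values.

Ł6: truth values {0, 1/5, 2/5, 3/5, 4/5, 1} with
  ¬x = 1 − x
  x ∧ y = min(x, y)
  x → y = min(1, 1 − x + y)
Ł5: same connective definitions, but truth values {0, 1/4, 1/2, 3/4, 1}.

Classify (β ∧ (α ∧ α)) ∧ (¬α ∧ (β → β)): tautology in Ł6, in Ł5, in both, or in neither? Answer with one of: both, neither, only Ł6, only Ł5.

neither

In Ł6: at α = 0, β = 0 the value is 0 — not a tautology.
In Ł5: at α = 0, β = 0 the value is 0 — not a tautology.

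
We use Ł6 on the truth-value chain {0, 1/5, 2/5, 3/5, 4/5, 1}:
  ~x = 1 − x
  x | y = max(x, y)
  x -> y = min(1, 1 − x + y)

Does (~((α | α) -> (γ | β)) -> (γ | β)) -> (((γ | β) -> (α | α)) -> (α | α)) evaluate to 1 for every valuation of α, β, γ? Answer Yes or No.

Counterexample: take α = 0, β = 0, γ = 0.
α | α = 0 | 0 = 0
γ | β = 0 | 0 = 0
(α | α) -> (γ | β) = 0 -> 0 = 1
~((α | α) -> (γ | β)) = ~1 = 0
~((α | α) -> (γ | β)) -> (γ | β) = 0 -> 0 = 1
γ | β = 0 | 0 = 0
α | α = 0 | 0 = 0
(γ | β) -> (α | α) = 0 -> 0 = 1
α | α = 0 | 0 = 0
((γ | β) -> (α | α)) -> (α | α) = 1 -> 0 = 0
(~((α | α) -> (γ | β)) -> (γ | β)) -> (((γ | β) -> (α | α)) -> (α | α)) = 1 -> 0 = 0
This gives 0 ≠ 1.

No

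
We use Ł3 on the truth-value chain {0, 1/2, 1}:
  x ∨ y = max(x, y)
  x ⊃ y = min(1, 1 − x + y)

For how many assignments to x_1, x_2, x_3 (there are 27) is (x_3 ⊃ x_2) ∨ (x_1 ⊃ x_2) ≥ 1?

22

value 1: 22 assignments (counts)
value 1/2: 4 assignments
value 0: 1 assignment
So 22 of the 27 assignments meet the threshold.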